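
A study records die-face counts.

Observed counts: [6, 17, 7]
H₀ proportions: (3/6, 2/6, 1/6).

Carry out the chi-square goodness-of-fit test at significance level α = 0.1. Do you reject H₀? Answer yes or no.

n = 30; E_i = n·p_i = [15.00, 10.00, 5.00]
χ² = (6−15.00)²/15.00 + (17−10.00)²/10.00 + (7−5.00)²/5.00 = 11.1000
df = 2
p-value (upper-tail) = 0.00389
At α=0.1: p < α → reject H₀

reject H₀: yes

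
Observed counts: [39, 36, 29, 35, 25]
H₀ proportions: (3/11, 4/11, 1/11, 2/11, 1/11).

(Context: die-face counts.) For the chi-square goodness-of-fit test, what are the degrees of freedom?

df = k − 1 = 5 − 1 = 4

degrees of freedom = 4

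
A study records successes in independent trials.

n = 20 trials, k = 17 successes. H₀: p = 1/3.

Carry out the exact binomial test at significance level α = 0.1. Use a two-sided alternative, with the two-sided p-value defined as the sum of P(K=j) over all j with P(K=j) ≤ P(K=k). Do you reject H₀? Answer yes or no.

reject H₀: yes

Exact binomial: n=20, k=17, p₀=1/3=0.3333
P(X=j) = C(n,j)·p₀^j·(1−p₀)^(n−j); p = Σ P(X=j) over j with P(X=j) ≤ P(X=17)
p-value (two-sided) = 0.00000
At α=0.1: p < α → reject H₀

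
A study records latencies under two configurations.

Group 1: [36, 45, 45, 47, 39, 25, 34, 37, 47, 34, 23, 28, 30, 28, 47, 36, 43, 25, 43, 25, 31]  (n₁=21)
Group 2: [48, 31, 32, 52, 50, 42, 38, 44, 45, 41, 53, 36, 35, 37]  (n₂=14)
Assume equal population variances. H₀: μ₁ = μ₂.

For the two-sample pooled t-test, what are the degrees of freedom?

df = n₁ + n₂ − 2 = 21 + 14 − 2 = 33

degrees of freedom = 33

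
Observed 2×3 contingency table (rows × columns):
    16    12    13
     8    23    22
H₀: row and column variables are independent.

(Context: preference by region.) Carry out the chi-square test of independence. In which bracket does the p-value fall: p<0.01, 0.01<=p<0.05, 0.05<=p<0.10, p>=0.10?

Row totals [41, 53], col totals [24, 35, 35], n=94
χ² = (16−10.47)²/10.47 + (12−15.27)²/15.27 + (13−15.27)²/15.27 + (8−13.53)²/13.53 + (23−19.73)²/19.73 + (22−19.73)²/19.73 = 7.0206
df = 2
p-value (upper-tail) = 0.02989
→ bracket: 0.01<=p<0.05

p-value bracket: 0.01<=p<0.05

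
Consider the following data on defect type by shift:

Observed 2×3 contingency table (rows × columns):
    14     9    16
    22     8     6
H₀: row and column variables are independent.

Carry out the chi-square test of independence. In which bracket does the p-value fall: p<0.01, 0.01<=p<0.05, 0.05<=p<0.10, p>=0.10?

p-value bracket: 0.01<=p<0.05

Row totals [39, 36], col totals [36, 17, 22], n=75
χ² = (14−18.72)²/18.72 + (9−8.84)²/8.84 + (16−11.44)²/11.44 + (22−17.28)²/17.28 + (8−8.16)²/8.16 + (6−10.56)²/10.56 = 6.2721
df = 2
p-value (upper-tail) = 0.04345
→ bracket: 0.01<=p<0.05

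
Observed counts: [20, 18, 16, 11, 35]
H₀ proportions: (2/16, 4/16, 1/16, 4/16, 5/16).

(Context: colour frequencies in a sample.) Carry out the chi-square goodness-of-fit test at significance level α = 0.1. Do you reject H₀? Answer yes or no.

reject H₀: yes

n = 100; E_i = n·p_i = [12.50, 25.00, 6.25, 25.00, 31.25]
χ² = (20−12.50)²/12.50 + (18−25.00)²/25.00 + (16−6.25)²/6.25 + (11−25.00)²/25.00 + (35−31.25)²/31.25 = 29.9600
df = 4
p-value (upper-tail) = 0.00000
At α=0.1: p < α → reject H₀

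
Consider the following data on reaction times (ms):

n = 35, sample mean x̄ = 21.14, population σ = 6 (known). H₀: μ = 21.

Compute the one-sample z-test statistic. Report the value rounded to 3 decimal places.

SE = σ/√n = 6/√35 = 1.0142
z = (x̄−μ₀)/SE = (21.14−21)/1.0142 = 0.1380

test statistic = 0.138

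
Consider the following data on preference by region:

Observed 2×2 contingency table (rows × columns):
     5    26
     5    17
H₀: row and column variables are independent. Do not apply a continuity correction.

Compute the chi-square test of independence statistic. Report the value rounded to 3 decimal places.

test statistic = 0.366

Row totals [31, 22], col totals [10, 43], n=53
χ² = (5−5.85)²/5.85 + (26−25.15)²/25.15 + (5−4.15)²/4.15 + (17−17.85)²/17.85 = 0.3660
df = 1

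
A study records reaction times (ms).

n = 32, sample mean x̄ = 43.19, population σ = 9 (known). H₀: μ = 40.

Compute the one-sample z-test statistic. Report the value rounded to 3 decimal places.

test statistic = 2.005

SE = σ/√n = 9/√32 = 1.5910
z = (x̄−μ₀)/SE = (43.19−40)/1.5910 = 2.0050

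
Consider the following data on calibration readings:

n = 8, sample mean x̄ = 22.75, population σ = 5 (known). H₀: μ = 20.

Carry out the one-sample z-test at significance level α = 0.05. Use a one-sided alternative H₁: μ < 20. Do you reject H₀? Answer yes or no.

reject H₀: no

SE = σ/√n = 5/√8 = 1.7678
z = (x̄−μ₀)/SE = (22.75−20)/1.7678 = 1.5556
p-value (one-sided, H₁ less) = 0.94010
At α=0.05: p ≥ α → fail to reject H₀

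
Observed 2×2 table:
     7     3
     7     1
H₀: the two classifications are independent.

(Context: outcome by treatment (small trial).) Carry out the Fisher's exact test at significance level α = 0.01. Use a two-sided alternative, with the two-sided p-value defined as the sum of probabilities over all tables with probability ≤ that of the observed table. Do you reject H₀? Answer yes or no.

Margins: r₁=10, r₂=8, c₁=14, c₂=4, n=18
p_obs = C(10,7)·C(8,7)/C(18,14); sum pmf over tables with pmf ≤ p_obs
p-value (two-sided) = 0.58824
At α=0.01: p ≥ α → fail to reject H₀

reject H₀: no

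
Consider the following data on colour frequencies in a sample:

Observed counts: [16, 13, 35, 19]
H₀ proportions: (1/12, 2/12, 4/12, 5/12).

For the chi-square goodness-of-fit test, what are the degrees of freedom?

df = k − 1 = 4 − 1 = 3

degrees of freedom = 3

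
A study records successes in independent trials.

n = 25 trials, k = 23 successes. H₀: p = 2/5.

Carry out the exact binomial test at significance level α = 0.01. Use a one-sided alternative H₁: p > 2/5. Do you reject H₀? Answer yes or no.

Exact binomial: n=25, k=23, p₀=2/5=0.4000
P(X≥23) from Σ C(n,i)·p₀^i·(1−p₀)^(n−i)
p-value (one-sided, H₁ greater) = 0.00000
At α=0.01: p < α → reject H₀

reject H₀: yes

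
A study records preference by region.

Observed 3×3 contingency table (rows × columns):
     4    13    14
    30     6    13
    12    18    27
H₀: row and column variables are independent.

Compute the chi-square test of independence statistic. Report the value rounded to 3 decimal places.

Row totals [31, 49, 57], col totals [46, 37, 54], n=137
χ² = (4−10.41)²/10.41 + (13−8.37)²/8.37 + (14−12.22)²/12.22 + (30−16.45)²/16.45 + (6−13.23)²/13.23 + (13−19.31)²/19.31 + (12−19.14)²/19.14 + (18−15.39)²/15.39 + (27−22.47)²/22.47 = 27.9551
df = 4

test statistic = 27.955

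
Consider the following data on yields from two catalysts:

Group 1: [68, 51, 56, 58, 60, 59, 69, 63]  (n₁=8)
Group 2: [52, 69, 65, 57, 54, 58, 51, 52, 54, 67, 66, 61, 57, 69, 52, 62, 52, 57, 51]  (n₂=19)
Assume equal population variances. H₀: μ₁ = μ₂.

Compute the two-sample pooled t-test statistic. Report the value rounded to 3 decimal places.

x̄₁=60.500, s₁=6.024, n₁=8
x̄₂=58.211, s₂=6.399, n₂=19
s_p² = [7·6.024² + 18·6.399²]/25 = 39.6463
SE = √(s_p²·(1/8+1/19)) = 2.6538
t = (60.500−58.211)/2.6538 = 0.8627
df = 25

test statistic = 0.863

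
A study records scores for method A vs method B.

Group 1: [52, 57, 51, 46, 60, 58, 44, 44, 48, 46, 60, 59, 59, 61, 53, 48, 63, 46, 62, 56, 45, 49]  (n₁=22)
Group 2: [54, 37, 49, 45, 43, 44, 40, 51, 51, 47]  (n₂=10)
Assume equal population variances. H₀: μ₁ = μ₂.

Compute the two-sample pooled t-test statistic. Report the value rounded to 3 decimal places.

test statistic = 2.924

x̄₁=53.045, s₁=6.579, n₁=22
x̄₂=46.100, s₂=5.322, n₂=10
s_p² = [21·6.579² + 9·5.322²]/30 = 38.7952
SE = √(s_p²·(1/22+1/10)) = 2.3755
t = (53.045−46.100)/2.3755 = 2.9238
df = 30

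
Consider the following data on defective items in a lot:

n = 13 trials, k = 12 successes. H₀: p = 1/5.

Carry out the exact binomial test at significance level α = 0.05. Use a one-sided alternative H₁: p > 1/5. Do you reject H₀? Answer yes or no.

reject H₀: yes

Exact binomial: n=13, k=12, p₀=1/5=0.2000
P(X≥12) from Σ C(n,i)·p₀^i·(1−p₀)^(n−i)
p-value (one-sided, H₁ greater) = 0.00000
At α=0.05: p < α → reject H₀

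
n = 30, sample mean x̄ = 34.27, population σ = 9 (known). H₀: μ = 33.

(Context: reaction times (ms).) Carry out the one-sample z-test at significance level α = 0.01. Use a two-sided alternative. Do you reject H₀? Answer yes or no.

SE = σ/√n = 9/√30 = 1.6432
z = (x̄−μ₀)/SE = (34.27−33)/1.6432 = 0.7729
p-value (two-sided) = 0.43958
At α=0.01: p ≥ α → fail to reject H₀

reject H₀: no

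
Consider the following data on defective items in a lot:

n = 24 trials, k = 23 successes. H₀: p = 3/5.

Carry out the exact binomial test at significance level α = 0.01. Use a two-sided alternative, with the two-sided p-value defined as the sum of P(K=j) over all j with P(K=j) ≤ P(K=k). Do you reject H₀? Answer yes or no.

Exact binomial: n=24, k=23, p₀=3/5=0.6000
P(X=j) = C(n,j)·p₀^j·(1−p₀)^(n−j); p = Σ P(X=j) over j with P(X=j) ≤ P(X=23)
p-value (two-sided) = 0.00010
At α=0.01: p < α → reject H₀

reject H₀: yes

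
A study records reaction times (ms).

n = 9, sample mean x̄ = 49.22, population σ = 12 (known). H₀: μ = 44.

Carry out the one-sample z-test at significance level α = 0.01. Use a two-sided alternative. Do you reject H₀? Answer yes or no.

SE = σ/√n = 12/√9 = 4.0000
z = (x̄−μ₀)/SE = (49.22−44)/4.0000 = 1.3050
p-value (two-sided) = 0.19189
At α=0.01: p ≥ α → fail to reject H₀

reject H₀: no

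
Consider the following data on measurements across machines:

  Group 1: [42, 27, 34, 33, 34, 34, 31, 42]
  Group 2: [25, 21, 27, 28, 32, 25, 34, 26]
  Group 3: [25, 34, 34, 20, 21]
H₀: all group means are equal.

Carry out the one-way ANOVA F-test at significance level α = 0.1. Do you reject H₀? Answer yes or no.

reject H₀: yes

Group means [34.62, 27.25, 26.80], grand mean 29.952
SSB = Σnᵢ(x̄ᵢ−x̄)² = 282.777; SSW = ΣΣ(x−x̄ᵢ)² = 490.175
MSB = 282.777/2 = 141.3887; MSW = 490.175/18 = 27.2319
F = MSB/MSW = 5.1920
df = (2, 18)
p-value (upper-tail) = 0.01659
At α=0.1: p < α → reject H₀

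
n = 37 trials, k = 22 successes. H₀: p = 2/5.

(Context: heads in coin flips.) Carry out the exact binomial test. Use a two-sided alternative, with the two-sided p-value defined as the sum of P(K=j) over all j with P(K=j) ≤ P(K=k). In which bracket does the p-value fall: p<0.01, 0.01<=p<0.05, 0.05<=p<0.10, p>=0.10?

Exact binomial: n=37, k=22, p₀=2/5=0.4000
P(X=j) = C(n,j)·p₀^j·(1−p₀)^(n−j); p = Σ P(X=j) over j with P(X=j) ≤ P(X=22)
p-value (two-sided) = 0.01851
→ bracket: 0.01<=p<0.05

p-value bracket: 0.01<=p<0.05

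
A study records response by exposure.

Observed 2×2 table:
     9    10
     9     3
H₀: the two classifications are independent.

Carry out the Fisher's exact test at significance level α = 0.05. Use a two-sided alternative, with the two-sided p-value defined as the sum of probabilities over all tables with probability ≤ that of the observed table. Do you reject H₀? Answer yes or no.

Margins: r₁=19, r₂=12, c₁=18, c₂=13, n=31
p_obs = C(19,9)·C(12,9)/C(31,18); sum pmf over tables with pmf ≤ p_obs
p-value (two-sided) = 0.15815
At α=0.05: p ≥ α → fail to reject H₀

reject H₀: no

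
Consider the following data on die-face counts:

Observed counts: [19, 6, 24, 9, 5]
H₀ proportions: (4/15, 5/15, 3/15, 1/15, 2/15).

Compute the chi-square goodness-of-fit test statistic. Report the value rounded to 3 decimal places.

n = 63; E_i = n·p_i = [16.80, 21.00, 12.60, 4.20, 8.40]
χ² = (19−16.80)²/16.80 + (6−21.00)²/21.00 + (24−12.60)²/12.60 + (9−4.20)²/4.20 + (5−8.40)²/8.40 = 28.1786
df = 4

test statistic = 28.179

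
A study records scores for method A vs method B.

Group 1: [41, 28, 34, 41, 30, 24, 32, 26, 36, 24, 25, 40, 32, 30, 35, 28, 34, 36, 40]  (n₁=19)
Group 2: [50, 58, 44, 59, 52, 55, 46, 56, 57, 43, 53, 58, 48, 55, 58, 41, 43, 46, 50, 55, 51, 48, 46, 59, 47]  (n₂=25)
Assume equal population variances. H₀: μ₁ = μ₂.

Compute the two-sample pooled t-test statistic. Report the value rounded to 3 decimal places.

x̄₁=32.421, s₁=5.719, n₁=19
x̄₂=51.120, s₂=5.689, n₂=25
s_p² = [18·5.719² + 24·5.689²]/42 = 32.5065
SE = √(s_p²·(1/19+1/25)) = 1.7353
t = (32.421−51.120)/1.7353 = -10.7759
df = 42

test statistic = -10.776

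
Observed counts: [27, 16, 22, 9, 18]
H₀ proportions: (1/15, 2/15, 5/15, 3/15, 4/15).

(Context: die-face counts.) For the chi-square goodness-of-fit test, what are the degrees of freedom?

degrees of freedom = 4

df = k − 1 = 5 − 1 = 4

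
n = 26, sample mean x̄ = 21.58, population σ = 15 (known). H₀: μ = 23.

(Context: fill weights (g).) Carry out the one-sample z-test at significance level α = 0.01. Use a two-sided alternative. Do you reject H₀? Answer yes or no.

SE = σ/√n = 15/√26 = 2.9417
z = (x̄−μ₀)/SE = (21.58−23)/2.9417 = -0.4827
p-value (two-sided) = 0.62930
At α=0.01: p ≥ α → fail to reject H₀

reject H₀: no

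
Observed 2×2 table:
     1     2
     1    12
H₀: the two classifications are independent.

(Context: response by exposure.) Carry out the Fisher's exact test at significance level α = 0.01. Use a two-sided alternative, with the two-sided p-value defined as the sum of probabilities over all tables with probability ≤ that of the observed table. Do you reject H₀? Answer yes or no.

reject H₀: no

Margins: r₁=3, r₂=13, c₁=2, c₂=14, n=16
p_obs = C(3,1)·C(13,1)/C(16,2); sum pmf over tables with pmf ≤ p_obs
p-value (two-sided) = 0.35000
At α=0.01: p ≥ α → fail to reject H₀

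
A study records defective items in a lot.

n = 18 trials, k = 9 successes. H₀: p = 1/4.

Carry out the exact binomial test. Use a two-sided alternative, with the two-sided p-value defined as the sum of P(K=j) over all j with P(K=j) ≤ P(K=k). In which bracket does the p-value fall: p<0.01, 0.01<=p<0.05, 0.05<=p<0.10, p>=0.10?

Exact binomial: n=18, k=9, p₀=1/4=0.2500
P(X=j) = C(n,j)·p₀^j·(1−p₀)^(n−j); p = Σ P(X=j) over j with P(X=j) ≤ P(X=9)
p-value (two-sided) = 0.02499
→ bracket: 0.01<=p<0.05

p-value bracket: 0.01<=p<0.05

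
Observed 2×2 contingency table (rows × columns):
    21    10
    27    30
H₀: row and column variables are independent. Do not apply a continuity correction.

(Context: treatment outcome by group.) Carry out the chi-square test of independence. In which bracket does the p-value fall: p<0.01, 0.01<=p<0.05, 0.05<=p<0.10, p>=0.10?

Row totals [31, 57], col totals [48, 40], n=88
χ² = (21−16.91)²/16.91 + (10−14.09)²/14.09 + (27−31.09)²/31.09 + (30−25.91)²/25.91 = 3.3616
df = 1
p-value (upper-tail) = 0.06673
→ bracket: 0.05<=p<0.10

p-value bracket: 0.05<=p<0.10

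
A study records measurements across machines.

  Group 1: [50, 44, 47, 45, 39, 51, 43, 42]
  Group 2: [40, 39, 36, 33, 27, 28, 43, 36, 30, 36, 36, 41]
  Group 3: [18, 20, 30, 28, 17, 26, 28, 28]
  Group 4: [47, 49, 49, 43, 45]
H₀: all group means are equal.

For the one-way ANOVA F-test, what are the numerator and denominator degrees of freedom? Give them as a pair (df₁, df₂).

k = 4 groups, N = 33 total
df = (k−1, N−k) = (4−1, 33−4) = (3, 29)

degrees of freedom = [3, 29]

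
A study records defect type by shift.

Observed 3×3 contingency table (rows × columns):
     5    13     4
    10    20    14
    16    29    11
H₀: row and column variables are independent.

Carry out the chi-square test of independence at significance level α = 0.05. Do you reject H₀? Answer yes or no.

reject H₀: no

Row totals [22, 44, 56], col totals [31, 62, 29], n=122
χ² = (5−5.59)²/5.59 + (13−11.18)²/11.18 + (4−5.23)²/5.23 + (10−11.18)²/11.18 + (20−22.36)²/22.36 + (14−10.46)²/10.46 + (16−14.23)²/14.23 + (29−28.46)²/28.46 + (11−13.31)²/13.31 = 2.8521
df = 4
p-value (upper-tail) = 0.58287
At α=0.05: p ≥ α → fail to reject H₀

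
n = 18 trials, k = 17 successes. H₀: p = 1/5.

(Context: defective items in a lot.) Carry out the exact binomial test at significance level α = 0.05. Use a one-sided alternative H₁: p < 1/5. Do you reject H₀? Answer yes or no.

reject H₀: no

Exact binomial: n=18, k=17, p₀=1/5=0.2000
P(X≤17) from Σ C(n,i)·p₀^i·(1−p₀)^(n−i)
p-value (one-sided, H₁ less) = 1.00000
At α=0.05: p ≥ α → fail to reject H₀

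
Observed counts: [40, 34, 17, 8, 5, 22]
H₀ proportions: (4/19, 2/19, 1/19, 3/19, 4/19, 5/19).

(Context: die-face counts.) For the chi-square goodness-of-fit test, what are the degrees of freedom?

degrees of freedom = 5

df = k − 1 = 6 − 1 = 5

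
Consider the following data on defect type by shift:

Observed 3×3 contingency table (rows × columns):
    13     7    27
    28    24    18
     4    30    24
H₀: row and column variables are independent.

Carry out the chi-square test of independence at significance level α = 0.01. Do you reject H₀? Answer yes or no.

reject H₀: yes

Row totals [47, 70, 58], col totals [45, 61, 69], n=175
χ² = (13−12.09)²/12.09 + (7−16.38)²/16.38 + (27−18.53)²/18.53 + (28−18.00)²/18.00 + (24−24.40)²/24.40 + (18−27.60)²/27.60 + (4−14.91)²/14.91 + (30−20.22)²/20.22 + (24−22.87)²/22.87 = 30.9911
df = 4
p-value (upper-tail) = 0.00000
At α=0.01: p < α → reject H₀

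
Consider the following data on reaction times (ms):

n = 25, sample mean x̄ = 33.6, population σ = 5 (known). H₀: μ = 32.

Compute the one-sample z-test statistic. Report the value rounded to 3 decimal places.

SE = σ/√n = 5/√25 = 1.0000
z = (x̄−μ₀)/SE = (33.6−32)/1.0000 = 1.6000

test statistic = 1.600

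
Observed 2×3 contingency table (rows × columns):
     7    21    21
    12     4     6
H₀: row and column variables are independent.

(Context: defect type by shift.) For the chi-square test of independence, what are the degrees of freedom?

df = (r−1)(c−1) = (2−1)·(3−1) = 2

degrees of freedom = 2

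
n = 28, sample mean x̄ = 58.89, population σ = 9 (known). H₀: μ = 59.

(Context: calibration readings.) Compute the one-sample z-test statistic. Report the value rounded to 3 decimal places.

test statistic = -0.065

SE = σ/√n = 9/√28 = 1.7008
z = (x̄−μ₀)/SE = (58.89−59)/1.7008 = -0.0647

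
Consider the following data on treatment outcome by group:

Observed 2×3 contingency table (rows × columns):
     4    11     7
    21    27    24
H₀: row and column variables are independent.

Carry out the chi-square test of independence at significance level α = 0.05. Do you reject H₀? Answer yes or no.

Row totals [22, 72], col totals [25, 38, 31], n=94
χ² = (4−5.85)²/5.85 + (11−8.89)²/8.89 + (7−7.26)²/7.26 + (21−19.15)²/19.15 + (27−29.11)²/29.11 + (24−23.74)²/23.74 = 1.4276
df = 2
p-value (upper-tail) = 0.48978
At α=0.05: p ≥ α → fail to reject H₀

reject H₀: no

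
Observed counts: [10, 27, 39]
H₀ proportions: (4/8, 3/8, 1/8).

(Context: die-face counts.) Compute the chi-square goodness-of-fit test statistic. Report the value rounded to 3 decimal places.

n = 76; E_i = n·p_i = [38.00, 28.50, 9.50]
χ² = (10−38.00)²/38.00 + (27−28.50)²/28.50 + (39−9.50)²/9.50 = 112.3158
df = 2

test statistic = 112.316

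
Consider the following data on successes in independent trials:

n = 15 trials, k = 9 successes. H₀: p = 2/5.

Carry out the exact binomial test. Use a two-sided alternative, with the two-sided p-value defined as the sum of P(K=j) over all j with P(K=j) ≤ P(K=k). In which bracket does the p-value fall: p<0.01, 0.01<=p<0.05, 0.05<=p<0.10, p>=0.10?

p-value bracket: p>=0.10

Exact binomial: n=15, k=9, p₀=2/5=0.4000
P(X=j) = C(n,j)·p₀^j·(1−p₀)^(n−j); p = Σ P(X=j) over j with P(X=j) ≤ P(X=9)
p-value (two-sided) = 0.12216
→ bracket: p>=0.10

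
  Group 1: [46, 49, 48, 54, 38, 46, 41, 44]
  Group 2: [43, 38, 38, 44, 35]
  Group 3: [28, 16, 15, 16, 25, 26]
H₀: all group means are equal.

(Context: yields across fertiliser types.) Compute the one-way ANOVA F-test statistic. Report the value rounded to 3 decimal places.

test statistic = 43.177

Group means [45.75, 39.60, 21.00], grand mean 36.316
SSB = Σnᵢ(x̄ᵢ−x̄)² = 2173.405; SSW = ΣΣ(x−x̄ᵢ)² = 402.700
MSB = 2173.405/2 = 1086.7026; MSW = 402.700/16 = 25.1687
F = MSB/MSW = 43.1767
df = (2, 16)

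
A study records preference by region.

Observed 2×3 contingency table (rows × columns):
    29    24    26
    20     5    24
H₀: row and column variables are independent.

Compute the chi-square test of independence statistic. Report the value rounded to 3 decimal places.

Row totals [79, 49], col totals [49, 29, 50], n=128
χ² = (29−30.24)²/30.24 + (24−17.90)²/17.90 + (26−30.86)²/30.86 + (20−18.76)²/18.76 + (5−11.10)²/11.10 + (24−19.14)²/19.14 = 7.5657
df = 2

test statistic = 7.566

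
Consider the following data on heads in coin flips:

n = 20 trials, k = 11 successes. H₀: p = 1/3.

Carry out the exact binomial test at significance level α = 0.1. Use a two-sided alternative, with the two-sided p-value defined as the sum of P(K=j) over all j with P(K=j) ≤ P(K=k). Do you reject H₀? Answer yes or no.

Exact binomial: n=20, k=11, p₀=1/3=0.3333
P(X=j) = C(n,j)·p₀^j·(1−p₀)^(n−j); p = Σ P(X=j) over j with P(X=j) ≤ P(X=11)
p-value (two-sided) = 0.05523
At α=0.1: p < α → reject H₀

reject H₀: yes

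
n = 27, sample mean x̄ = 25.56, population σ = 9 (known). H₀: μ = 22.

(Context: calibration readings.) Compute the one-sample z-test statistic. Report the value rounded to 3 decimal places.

SE = σ/√n = 9/√27 = 1.7321
z = (x̄−μ₀)/SE = (25.56−22)/1.7321 = 2.0554

test statistic = 2.055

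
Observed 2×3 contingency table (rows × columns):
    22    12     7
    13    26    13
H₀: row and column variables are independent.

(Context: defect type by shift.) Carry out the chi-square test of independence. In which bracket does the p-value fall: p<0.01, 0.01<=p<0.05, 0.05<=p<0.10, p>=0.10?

p-value bracket: 0.01<=p<0.05

Row totals [41, 52], col totals [35, 38, 20], n=93
χ² = (22−15.43)²/15.43 + (12−16.75)²/16.75 + (7−8.82)²/8.82 + (13−19.57)²/19.57 + (26−21.25)²/21.25 + (13−11.18)²/11.18 = 8.0842
df = 2
p-value (upper-tail) = 0.01756
→ bracket: 0.01<=p<0.05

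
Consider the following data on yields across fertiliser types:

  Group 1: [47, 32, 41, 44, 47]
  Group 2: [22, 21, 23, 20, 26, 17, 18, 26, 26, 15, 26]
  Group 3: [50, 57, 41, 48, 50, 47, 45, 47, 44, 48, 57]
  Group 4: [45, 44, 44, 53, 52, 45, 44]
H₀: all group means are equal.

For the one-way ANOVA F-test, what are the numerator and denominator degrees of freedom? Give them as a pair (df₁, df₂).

degrees of freedom = [3, 30]

k = 4 groups, N = 34 total
df = (k−1, N−k) = (4−1, 34−4) = (3, 30)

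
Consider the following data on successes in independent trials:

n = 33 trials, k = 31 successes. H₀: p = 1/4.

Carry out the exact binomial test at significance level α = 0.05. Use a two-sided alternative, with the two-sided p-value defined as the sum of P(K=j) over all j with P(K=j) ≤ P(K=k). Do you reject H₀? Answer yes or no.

Exact binomial: n=33, k=31, p₀=1/4=0.2500
P(X=j) = C(n,j)·p₀^j·(1−p₀)^(n−j); p = Σ P(X=j) over j with P(X=j) ≤ P(X=31)
p-value (two-sided) = 0.00000
At α=0.05: p < α → reject H₀

reject H₀: yes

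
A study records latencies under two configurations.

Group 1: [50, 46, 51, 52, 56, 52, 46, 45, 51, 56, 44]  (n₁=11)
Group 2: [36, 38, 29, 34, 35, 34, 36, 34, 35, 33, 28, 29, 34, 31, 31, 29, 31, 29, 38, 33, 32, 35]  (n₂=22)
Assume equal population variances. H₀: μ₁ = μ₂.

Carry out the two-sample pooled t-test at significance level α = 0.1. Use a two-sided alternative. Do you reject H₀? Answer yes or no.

reject H₀: yes

x̄₁=49.909, s₁=4.182, n₁=11
x̄₂=32.909, s₂=2.975, n₂=22
s_p² = [10·4.182² + 21·2.975²]/31 = 11.6364
SE = √(s_p²·(1/11+1/22)) = 1.2597
t = (49.909−32.909)/1.2597 = 13.4956
df = 31
p-value (two-sided) = 0.00000
At α=0.1: p < α → reject H₀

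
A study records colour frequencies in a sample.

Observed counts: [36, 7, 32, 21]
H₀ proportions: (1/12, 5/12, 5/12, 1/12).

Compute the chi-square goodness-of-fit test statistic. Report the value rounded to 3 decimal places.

n = 96; E_i = n·p_i = [8.00, 40.00, 40.00, 8.00]
χ² = (36−8.00)²/8.00 + (7−40.00)²/40.00 + (32−40.00)²/40.00 + (21−8.00)²/8.00 = 147.9500
df = 3

test statistic = 147.950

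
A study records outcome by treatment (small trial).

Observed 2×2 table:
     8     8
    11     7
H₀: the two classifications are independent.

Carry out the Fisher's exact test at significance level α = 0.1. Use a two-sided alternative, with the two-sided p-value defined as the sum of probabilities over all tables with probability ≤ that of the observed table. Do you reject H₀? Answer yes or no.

Margins: r₁=16, r₂=18, c₁=19, c₂=15, n=34
p_obs = C(16,8)·C(18,11)/C(34,19); sum pmf over tables with pmf ≤ p_obs
p-value (two-sided) = 0.73028
At α=0.1: p ≥ α → fail to reject H₀

reject H₀: no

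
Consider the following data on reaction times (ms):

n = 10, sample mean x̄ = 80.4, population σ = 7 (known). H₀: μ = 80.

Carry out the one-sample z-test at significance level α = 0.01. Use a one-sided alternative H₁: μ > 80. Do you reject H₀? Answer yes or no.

SE = σ/√n = 7/√10 = 2.2136
z = (x̄−μ₀)/SE = (80.4−80)/2.2136 = 0.1807
p-value (one-sided, H₁ greater) = 0.42830
At α=0.01: p ≥ α → fail to reject H₀

reject H₀: no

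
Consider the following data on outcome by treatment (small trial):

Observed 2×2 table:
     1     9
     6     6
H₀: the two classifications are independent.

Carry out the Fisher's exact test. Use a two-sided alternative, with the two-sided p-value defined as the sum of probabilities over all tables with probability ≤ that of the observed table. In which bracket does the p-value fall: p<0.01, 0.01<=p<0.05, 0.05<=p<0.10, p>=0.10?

p-value bracket: 0.05<=p<0.10

Margins: r₁=10, r₂=12, c₁=7, c₂=15, n=22
p_obs = C(10,1)·C(12,6)/C(22,7); sum pmf over tables with pmf ≤ p_obs
p-value (two-sided) = 0.07430
→ bracket: 0.05<=p<0.10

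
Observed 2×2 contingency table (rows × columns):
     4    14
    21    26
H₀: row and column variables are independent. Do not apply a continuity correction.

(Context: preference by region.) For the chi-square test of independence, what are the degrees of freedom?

degrees of freedom = 1

df = (r−1)(c−1) = (2−1)·(2−1) = 1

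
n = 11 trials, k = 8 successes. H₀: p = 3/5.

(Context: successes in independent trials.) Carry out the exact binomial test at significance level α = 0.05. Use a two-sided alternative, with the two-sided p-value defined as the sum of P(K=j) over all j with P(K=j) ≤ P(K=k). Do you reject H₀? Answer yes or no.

reject H₀: no

Exact binomial: n=11, k=8, p₀=3/5=0.6000
P(X=j) = C(n,j)·p₀^j·(1−p₀)^(n−j); p = Σ P(X=j) over j with P(X=j) ≤ P(X=8)
p-value (two-sided) = 0.54279
At α=0.05: p ≥ α → fail to reject H₀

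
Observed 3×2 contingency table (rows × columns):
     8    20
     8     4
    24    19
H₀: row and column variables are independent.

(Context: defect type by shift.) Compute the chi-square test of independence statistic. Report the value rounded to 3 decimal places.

test statistic = 6.958

Row totals [28, 12, 43], col totals [40, 43], n=83
χ² = (8−13.49)²/13.49 + (20−14.51)²/14.51 + (8−5.78)²/5.78 + (4−6.22)²/6.22 + (24−20.72)²/20.72 + (19−22.28)²/22.28 = 6.9582
df = 2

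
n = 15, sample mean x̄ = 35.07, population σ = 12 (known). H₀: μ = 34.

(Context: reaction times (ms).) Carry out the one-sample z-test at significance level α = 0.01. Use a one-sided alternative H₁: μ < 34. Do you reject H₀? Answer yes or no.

SE = σ/√n = 12/√15 = 3.0984
z = (x̄−μ₀)/SE = (35.07−34)/3.0984 = 0.3453
p-value (one-sided, H₁ less) = 0.63508
At α=0.01: p ≥ α → fail to reject H₀

reject H₀: no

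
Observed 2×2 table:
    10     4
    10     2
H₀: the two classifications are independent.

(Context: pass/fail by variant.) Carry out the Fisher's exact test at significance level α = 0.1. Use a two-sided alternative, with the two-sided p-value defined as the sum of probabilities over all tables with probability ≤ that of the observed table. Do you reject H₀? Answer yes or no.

Margins: r₁=14, r₂=12, c₁=20, c₂=6, n=26
p_obs = C(14,10)·C(12,10)/C(26,20); sum pmf over tables with pmf ≤ p_obs
p-value (two-sided) = 0.65217
At α=0.1: p ≥ α → fail to reject H₀

reject H₀: no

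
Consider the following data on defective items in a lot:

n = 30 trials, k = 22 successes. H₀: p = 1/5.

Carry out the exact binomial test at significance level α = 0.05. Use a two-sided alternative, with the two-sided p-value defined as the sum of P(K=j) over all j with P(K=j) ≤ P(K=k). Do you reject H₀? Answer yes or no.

reject H₀: yes

Exact binomial: n=30, k=22, p₀=1/5=0.2000
P(X=j) = C(n,j)·p₀^j·(1−p₀)^(n−j); p = Σ P(X=j) over j with P(X=j) ≤ P(X=22)
p-value (two-sided) = 0.00000
At α=0.05: p < α → reject H₀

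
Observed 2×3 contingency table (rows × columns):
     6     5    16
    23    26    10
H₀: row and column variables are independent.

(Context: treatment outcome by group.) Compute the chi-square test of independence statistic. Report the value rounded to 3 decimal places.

Row totals [27, 59], col totals [29, 31, 26], n=86
χ² = (6−9.10)²/9.10 + (5−9.73)²/9.73 + (16−8.16)²/8.16 + (23−19.90)²/19.90 + (26−21.27)²/21.27 + (10−17.84)²/17.84 = 15.8656
df = 2

test statistic = 15.866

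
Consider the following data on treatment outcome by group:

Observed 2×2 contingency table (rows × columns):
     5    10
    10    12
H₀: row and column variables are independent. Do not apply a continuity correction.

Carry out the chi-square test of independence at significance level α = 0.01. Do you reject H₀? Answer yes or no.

Row totals [15, 22], col totals [15, 22], n=37
χ² = (5−6.08)²/6.08 + (10−8.92)²/8.92 + (10−8.92)²/8.92 + (12−13.08)²/13.08 = 0.5436
df = 1
p-value (upper-tail) = 0.46094
At α=0.01: p ≥ α → fail to reject H₀

reject H₀: no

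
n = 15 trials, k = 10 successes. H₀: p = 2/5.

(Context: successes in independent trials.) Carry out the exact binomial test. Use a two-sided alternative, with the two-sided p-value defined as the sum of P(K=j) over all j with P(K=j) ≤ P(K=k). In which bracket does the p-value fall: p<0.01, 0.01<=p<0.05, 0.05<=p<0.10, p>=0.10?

p-value bracket: 0.05<=p<0.10

Exact binomial: n=15, k=10, p₀=2/5=0.4000
P(X=j) = C(n,j)·p₀^j·(1−p₀)^(n−j); p = Σ P(X=j) over j with P(X=j) ≤ P(X=10)
p-value (two-sided) = 0.06095
→ bracket: 0.05<=p<0.10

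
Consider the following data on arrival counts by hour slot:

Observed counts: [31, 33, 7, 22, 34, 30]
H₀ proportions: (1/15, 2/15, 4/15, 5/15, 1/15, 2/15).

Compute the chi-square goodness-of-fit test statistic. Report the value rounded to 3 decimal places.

test statistic = 150.696

n = 157; E_i = n·p_i = [10.47, 20.93, 41.87, 52.33, 10.47, 20.93]
χ² = (31−10.47)²/10.47 + (33−20.93)²/20.93 + (7−41.87)²/41.87 + (22−52.33)²/52.33 + (34−10.47)²/10.47 + (30−20.93)²/20.93 = 150.6959
df = 5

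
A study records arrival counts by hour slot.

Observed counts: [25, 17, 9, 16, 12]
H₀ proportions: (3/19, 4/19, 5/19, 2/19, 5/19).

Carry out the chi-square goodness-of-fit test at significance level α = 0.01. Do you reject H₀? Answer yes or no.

n = 79; E_i = n·p_i = [12.47, 16.63, 20.79, 8.32, 20.79]
χ² = (25−12.47)²/12.47 + (17−16.63)²/16.63 + (9−20.79)²/20.79 + (16−8.32)²/8.32 + (12−20.79)²/20.79 = 30.0897
df = 4
p-value (upper-tail) = 0.00000
At α=0.01: p < α → reject H₀

reject H₀: yes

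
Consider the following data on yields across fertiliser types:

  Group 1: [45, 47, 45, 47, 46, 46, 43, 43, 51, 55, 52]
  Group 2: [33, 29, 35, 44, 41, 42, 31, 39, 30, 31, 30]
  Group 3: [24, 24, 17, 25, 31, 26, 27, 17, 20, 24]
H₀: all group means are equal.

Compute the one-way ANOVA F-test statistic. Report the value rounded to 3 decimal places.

test statistic = 68.865

Group means [47.27, 35.00, 23.50], grand mean 35.625
SSB = Σnᵢ(x̄ᵢ−x̄)² = 2966.818; SSW = ΣΣ(x−x̄ᵢ)² = 624.682
MSB = 2966.818/2 = 1483.4091; MSW = 624.682/29 = 21.5408
F = MSB/MSW = 68.8652
df = (2, 29)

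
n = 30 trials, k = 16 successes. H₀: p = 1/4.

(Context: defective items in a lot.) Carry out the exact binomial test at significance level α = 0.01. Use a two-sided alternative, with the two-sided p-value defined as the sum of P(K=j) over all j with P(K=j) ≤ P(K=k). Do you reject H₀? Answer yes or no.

Exact binomial: n=30, k=16, p₀=1/4=0.2500
P(X=j) = C(n,j)·p₀^j·(1−p₀)^(n−j); p = Σ P(X=j) over j with P(X=j) ≤ P(X=16)
p-value (two-sided) = 0.00100
At α=0.01: p < α → reject H₀

reject H₀: yes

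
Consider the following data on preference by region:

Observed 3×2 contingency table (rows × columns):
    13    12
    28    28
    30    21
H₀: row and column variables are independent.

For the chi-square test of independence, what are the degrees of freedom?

degrees of freedom = 2

df = (r−1)(c−1) = (3−1)·(2−1) = 2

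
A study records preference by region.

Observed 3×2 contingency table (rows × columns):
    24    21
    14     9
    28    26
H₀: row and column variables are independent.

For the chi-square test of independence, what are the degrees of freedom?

degrees of freedom = 2

df = (r−1)(c−1) = (3−1)·(2−1) = 2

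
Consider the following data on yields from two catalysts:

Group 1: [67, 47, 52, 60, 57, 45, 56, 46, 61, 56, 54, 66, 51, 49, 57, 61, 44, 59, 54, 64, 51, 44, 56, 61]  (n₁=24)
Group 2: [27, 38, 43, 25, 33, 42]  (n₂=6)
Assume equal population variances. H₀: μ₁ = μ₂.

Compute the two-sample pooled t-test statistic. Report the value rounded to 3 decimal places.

x̄₁=54.917, s₁=6.827, n₁=24
x̄₂=34.667, s₂=7.607, n₂=6
s_p² = [23·6.827² + 5·7.607²]/28 = 48.6131
SE = √(s_p²·(1/24+1/6)) = 3.1824
t = (54.917−34.667)/3.1824 = 6.3631
df = 28

test statistic = 6.363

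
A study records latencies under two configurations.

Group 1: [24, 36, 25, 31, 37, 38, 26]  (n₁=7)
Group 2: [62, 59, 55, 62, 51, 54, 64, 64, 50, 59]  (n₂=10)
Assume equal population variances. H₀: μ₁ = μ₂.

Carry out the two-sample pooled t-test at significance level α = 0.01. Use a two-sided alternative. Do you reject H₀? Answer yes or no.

x̄₁=31.000, s₁=6.055, n₁=7
x̄₂=58.000, s₂=5.207, n₂=10
s_p² = [6·6.055² + 9·5.207²]/15 = 30.9333
SE = √(s_p²·(1/7+1/10)) = 2.7409
t = (31.000−58.000)/2.7409 = -9.8509
df = 15
p-value (two-sided) = 0.00000
At α=0.01: p < α → reject H₀

reject H₀: yes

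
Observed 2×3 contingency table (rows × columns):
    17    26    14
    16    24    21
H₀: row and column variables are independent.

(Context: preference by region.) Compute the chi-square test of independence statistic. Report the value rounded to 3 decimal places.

test statistic = 1.376

Row totals [57, 61], col totals [33, 50, 35], n=118
χ² = (17−15.94)²/15.94 + (26−24.15)²/24.15 + (14−16.91)²/16.91 + (16−17.06)²/17.06 + (24−25.85)²/25.85 + (21−18.09)²/18.09 = 1.3763
df = 2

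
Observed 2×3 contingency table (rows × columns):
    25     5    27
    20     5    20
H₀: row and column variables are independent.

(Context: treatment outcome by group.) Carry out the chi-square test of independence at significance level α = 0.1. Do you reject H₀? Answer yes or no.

Row totals [57, 45], col totals [45, 10, 47], n=102
χ² = (25−25.15)²/25.15 + (5−5.59)²/5.59 + (27−26.26)²/26.26 + (20−19.85)²/19.85 + (5−4.41)²/4.41 + (20−20.74)²/20.74 = 0.1890
df = 2
p-value (upper-tail) = 0.90985
At α=0.1: p ≥ α → fail to reject H₀

reject H₀: no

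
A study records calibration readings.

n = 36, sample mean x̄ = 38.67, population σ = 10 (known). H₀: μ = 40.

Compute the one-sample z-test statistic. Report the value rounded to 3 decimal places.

test statistic = -0.798

SE = σ/√n = 10/√36 = 1.6667
z = (x̄−μ₀)/SE = (38.67−40)/1.6667 = -0.7980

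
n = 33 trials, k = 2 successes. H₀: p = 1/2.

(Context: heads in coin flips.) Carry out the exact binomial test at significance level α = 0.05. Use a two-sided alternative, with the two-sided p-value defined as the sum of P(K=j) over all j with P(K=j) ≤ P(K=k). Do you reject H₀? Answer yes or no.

reject H₀: yes

Exact binomial: n=33, k=2, p₀=1/2=0.5000
P(X=j) = C(n,j)·p₀^j·(1−p₀)^(n−j); p = Σ P(X=j) over j with P(X=j) ≤ P(X=2)
p-value (two-sided) = 0.00000
At α=0.05: p < α → reject H₀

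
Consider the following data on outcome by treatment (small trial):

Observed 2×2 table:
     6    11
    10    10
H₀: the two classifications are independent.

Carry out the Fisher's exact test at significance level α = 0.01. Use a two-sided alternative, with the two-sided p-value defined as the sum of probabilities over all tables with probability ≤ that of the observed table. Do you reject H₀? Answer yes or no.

Margins: r₁=17, r₂=20, c₁=16, c₂=21, n=37
p_obs = C(17,6)·C(20,10)/C(37,16); sum pmf over tables with pmf ≤ p_obs
p-value (two-sided) = 0.50847
At α=0.01: p ≥ α → fail to reject H₀

reject H₀: no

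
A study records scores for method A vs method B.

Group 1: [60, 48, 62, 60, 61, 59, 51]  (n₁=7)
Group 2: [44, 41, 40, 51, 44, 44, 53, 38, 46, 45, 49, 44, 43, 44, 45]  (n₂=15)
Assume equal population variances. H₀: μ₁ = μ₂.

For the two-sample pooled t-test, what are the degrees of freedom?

df = n₁ + n₂ − 2 = 7 + 15 − 2 = 20

degrees of freedom = 20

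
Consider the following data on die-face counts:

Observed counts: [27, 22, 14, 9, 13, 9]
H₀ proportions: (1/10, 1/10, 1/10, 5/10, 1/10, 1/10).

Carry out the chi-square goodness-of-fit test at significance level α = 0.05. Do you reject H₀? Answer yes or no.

n = 94; E_i = n·p_i = [9.40, 9.40, 9.40, 47.00, 9.40, 9.40]
χ² = (27−9.40)²/9.40 + (22−9.40)²/9.40 + (14−9.40)²/9.40 + (9−47.00)²/47.00 + (13−9.40)²/9.40 + (9−9.40)²/9.40 = 84.2128
df = 5
p-value (upper-tail) = 0.00000
At α=0.05: p < α → reject H₀

reject H₀: yes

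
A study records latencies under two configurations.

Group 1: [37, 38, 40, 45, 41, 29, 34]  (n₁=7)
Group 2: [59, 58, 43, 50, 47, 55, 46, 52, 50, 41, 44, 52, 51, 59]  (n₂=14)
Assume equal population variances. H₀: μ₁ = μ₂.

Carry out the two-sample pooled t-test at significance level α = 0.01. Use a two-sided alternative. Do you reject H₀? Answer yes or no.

reject H₀: yes

x̄₁=37.714, s₁=5.155, n₁=7
x̄₂=50.500, s₂=5.867, n₂=14
s_p² = [6·5.155² + 13·5.867²]/19 = 31.9436
SE = √(s_p²·(1/7+1/14)) = 2.6163
t = (37.714−50.500)/2.6163 = -4.8869
df = 19
p-value (two-sided) = 0.00010
At α=0.01: p < α → reject H₀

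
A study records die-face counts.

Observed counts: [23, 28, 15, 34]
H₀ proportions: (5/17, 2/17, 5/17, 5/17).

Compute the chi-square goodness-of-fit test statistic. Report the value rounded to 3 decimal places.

test statistic = 31.580

n = 100; E_i = n·p_i = [29.41, 11.76, 29.41, 29.41]
χ² = (23−29.41)²/29.41 + (28−11.76)²/11.76 + (15−29.41)²/29.41 + (34−29.41)²/29.41 = 31.5800
df = 3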